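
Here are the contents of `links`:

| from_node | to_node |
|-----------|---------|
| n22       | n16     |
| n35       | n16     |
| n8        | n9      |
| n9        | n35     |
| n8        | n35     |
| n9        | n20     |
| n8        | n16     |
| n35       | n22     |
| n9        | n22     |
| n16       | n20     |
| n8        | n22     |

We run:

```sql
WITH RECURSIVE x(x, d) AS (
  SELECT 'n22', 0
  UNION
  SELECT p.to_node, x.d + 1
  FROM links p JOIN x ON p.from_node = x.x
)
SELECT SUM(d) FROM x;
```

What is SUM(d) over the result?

3

Base: (n22, d=0).
Iteration 1: edges from {n22} -> (n16, d=1).
Iteration 2: edges from {n16} -> (n20, d=2).
Iteration 3: no outgoing edges from {n20}; recursion stops.
SUM(d) = 0 + 1 + 2 = 3.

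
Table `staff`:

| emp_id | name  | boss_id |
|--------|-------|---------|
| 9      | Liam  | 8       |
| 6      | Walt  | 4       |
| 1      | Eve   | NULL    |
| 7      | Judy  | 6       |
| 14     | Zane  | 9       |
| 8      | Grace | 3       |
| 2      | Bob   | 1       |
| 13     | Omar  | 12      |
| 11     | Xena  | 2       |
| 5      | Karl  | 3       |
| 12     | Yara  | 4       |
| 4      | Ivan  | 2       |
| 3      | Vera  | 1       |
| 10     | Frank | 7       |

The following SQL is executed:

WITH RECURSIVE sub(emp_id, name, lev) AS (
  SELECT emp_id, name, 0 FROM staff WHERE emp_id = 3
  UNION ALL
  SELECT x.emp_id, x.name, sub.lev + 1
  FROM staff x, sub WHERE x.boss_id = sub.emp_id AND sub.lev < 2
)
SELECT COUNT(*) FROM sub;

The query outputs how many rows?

4

Base: emp_id=3 (Vera) at lev 0.
Iteration 1: rows with boss_id in {3} -> Karl (id 5, lev 1), Grace (id 8, lev 1).
Iteration 2: rows with boss_id in {5,8} -> Liam (id 9, lev 2).
Iteration 3: lev < 2 fails for all current rows; recursion stops.
Total rows emitted: 4.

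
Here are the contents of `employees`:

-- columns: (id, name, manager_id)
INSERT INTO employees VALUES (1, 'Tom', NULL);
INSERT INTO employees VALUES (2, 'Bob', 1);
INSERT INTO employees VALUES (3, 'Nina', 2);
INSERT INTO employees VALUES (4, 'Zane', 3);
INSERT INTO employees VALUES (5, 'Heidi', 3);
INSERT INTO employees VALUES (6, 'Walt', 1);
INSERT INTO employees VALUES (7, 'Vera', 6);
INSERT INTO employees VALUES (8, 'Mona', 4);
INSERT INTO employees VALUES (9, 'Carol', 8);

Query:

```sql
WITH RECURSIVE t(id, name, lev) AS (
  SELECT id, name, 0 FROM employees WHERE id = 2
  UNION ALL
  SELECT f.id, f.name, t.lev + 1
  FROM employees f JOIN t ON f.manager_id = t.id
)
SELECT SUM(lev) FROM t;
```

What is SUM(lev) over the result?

Base: id=2 (Bob) at lev 0.
Iteration 1: rows with manager_id in {2} -> Nina (id 3, lev 1).
Iteration 2: rows with manager_id in {3} -> Zane (id 4, lev 2), Heidi (id 5, lev 2).
Iteration 3: rows with manager_id in {4,5} -> Mona (id 8, lev 3).
Iteration 4: rows with manager_id in {8} -> Carol (id 9, lev 4).
Iteration 5: no rows with manager_id in {9}; recursion stops.
SUM(lev) = 0 + 1 + 2 + 2 + 3 + 4 = 12.

12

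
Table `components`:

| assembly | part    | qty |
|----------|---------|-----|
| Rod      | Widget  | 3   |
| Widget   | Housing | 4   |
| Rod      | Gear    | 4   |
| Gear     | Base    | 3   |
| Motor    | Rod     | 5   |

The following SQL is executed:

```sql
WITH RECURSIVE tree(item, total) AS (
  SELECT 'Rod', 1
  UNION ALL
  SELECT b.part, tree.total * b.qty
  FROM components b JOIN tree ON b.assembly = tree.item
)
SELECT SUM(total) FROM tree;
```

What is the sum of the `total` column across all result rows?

32

Base: (Rod, total=1).
Iteration 1: components of {Rod} -> Gear = 1*4 = 4, Widget = 1*3 = 3.
Iteration 2: components of {Gear,Widget} -> Base = 4*3 = 12, Housing = 3*4 = 12.
Iteration 3: no further components; recursion stops.
SUM(total) = 1 + 3 + 4 + 12 + 12 = 32.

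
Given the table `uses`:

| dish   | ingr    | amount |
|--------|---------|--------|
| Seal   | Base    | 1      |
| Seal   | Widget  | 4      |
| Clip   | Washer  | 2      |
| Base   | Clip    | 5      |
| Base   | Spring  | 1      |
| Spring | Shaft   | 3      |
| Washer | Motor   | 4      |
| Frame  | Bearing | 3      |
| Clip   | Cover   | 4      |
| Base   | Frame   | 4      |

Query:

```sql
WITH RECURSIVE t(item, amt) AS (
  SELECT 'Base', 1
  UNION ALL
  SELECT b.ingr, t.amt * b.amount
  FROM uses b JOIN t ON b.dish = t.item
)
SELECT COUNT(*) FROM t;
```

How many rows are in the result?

9

Base: (Base, amt=1).
Iteration 1: components of {Base} -> Clip = 1*5 = 5, Frame = 1*4 = 4, Spring = 1*1 = 1.
Iteration 2: components of {Clip,Frame,Spring} -> Bearing = 4*3 = 12, Cover = 5*4 = 20, Shaft = 1*3 = 3, Washer = 5*2 = 10.
Iteration 3: components of {Bearing,Cover,Shaft,Washer} -> Motor = 10*4 = 40.
Iteration 4: no further components; recursion stops.
Total rows emitted: 9.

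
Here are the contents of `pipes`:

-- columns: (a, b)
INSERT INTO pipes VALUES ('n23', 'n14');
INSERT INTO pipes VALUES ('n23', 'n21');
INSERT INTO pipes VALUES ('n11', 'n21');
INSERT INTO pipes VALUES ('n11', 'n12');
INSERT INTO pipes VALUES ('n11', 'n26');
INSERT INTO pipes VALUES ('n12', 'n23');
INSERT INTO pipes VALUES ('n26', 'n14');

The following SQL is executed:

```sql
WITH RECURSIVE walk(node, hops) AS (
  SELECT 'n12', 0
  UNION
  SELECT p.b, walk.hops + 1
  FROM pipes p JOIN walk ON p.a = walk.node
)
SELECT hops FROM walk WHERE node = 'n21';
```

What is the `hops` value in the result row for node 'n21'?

Base: (n12, hops=0).
Iteration 1: edges from {n12} -> (n23, hops=1).
Iteration 2: edges from {n23} -> (n14, hops=2), (n21, hops=2).
Iteration 3: no outgoing edges from {n14,n21}; recursion stops.

2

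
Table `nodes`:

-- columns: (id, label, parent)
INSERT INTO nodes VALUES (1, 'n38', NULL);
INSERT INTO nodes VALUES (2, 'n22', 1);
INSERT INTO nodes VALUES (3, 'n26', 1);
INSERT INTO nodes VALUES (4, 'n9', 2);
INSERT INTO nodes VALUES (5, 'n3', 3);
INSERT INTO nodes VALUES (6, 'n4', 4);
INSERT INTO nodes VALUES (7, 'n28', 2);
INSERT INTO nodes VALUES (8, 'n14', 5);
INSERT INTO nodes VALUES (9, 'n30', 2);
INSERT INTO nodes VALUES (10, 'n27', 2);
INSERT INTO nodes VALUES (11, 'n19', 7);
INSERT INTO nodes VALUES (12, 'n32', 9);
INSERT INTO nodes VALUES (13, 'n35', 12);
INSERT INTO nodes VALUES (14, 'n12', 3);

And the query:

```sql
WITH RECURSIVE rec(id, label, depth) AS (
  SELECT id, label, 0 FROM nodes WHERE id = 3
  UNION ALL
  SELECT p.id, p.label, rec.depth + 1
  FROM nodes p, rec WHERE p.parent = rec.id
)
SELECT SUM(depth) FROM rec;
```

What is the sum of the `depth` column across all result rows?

Base: id=3 (n26) at depth 0.
Iteration 1: rows with parent in {3} -> n3 (id 5, depth 1), n12 (id 14, depth 1).
Iteration 2: rows with parent in {5,14} -> n14 (id 8, depth 2).
Iteration 3: no rows with parent in {8}; recursion stops.
SUM(depth) = 0 + 1 + 1 + 2 = 4.

4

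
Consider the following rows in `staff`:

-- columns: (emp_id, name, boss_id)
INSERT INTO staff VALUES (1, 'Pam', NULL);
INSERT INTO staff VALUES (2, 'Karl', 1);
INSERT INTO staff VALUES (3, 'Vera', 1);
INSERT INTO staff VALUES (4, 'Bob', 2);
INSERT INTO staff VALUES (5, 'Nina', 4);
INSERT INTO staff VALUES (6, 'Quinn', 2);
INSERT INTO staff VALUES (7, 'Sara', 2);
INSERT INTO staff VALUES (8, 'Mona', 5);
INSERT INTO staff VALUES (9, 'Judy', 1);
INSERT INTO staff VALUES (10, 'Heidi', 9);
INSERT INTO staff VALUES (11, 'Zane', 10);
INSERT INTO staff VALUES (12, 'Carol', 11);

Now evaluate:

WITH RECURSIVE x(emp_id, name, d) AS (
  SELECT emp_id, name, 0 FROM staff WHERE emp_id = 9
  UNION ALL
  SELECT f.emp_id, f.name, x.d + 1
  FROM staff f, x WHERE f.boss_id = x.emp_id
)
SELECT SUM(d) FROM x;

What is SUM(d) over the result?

6

Base: emp_id=9 (Judy) at d 0.
Iteration 1: rows with boss_id in {9} -> Heidi (id 10, d 1).
Iteration 2: rows with boss_id in {10} -> Zane (id 11, d 2).
Iteration 3: rows with boss_id in {11} -> Carol (id 12, d 3).
Iteration 4: no rows with boss_id in {12}; recursion stops.
SUM(d) = 0 + 1 + 2 + 3 = 6.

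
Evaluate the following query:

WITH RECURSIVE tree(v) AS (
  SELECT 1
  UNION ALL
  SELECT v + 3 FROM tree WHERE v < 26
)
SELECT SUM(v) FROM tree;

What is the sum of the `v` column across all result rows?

145

Base: v=1.
Iteration 1: 1 < 26 holds -> v = 1 + 3 = 4.
Iteration 2: 4 < 26 holds -> v = 4 + 3 = 7.
Iteration 3: 7 < 26 holds -> v = 7 + 3 = 10.
Iteration 4: 10 < 26 holds -> v = 10 + 3 = 13.
Iteration 5: 13 < 26 holds -> v = 13 + 3 = 16.
Iteration 6: 16 < 26 holds -> v = 16 + 3 = 19.
Iteration 7: 19 < 26 holds -> v = 19 + 3 = 22.
Iteration 8: 22 < 26 holds -> v = 22 + 3 = 25.
Iteration 9: 25 < 26 holds -> v = 25 + 3 = 28.
Iteration 10: 28 < 26 fails; recursion stops.
SUM(v) = 1 + 4 + 7 + 10 + 13 + 16 + 19 + 22 + 25 + 28 = 145.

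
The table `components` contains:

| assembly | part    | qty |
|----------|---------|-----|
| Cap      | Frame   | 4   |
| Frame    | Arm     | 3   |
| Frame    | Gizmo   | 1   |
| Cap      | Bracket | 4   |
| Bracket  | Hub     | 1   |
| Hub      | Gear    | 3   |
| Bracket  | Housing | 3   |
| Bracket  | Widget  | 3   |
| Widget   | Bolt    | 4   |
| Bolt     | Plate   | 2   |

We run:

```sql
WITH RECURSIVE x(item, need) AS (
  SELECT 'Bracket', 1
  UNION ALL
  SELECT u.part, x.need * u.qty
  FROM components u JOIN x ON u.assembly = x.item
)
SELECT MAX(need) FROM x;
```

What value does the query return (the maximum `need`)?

Base: (Bracket, need=1).
Iteration 1: components of {Bracket} -> Housing = 1*3 = 3, Hub = 1*1 = 1, Widget = 1*3 = 3.
Iteration 2: components of {Housing,Hub,Widget} -> Bolt = 3*4 = 12, Gear = 1*3 = 3.
Iteration 3: components of {Bolt,Gear} -> Plate = 12*2 = 24.
Iteration 4: no further components; recursion stops.
need values: 1, 1, 3, 3, 3, 12, 24; the maximum is 24.

24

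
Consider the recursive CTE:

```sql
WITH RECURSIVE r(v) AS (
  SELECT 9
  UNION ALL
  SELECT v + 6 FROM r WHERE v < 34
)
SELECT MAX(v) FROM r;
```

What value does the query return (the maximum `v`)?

39

Base: v=9.
Iteration 1: 9 < 34 holds -> v = 9 + 6 = 15.
Iteration 2: 15 < 34 holds -> v = 15 + 6 = 21.
Iteration 3: 21 < 34 holds -> v = 21 + 6 = 27.
Iteration 4: 27 < 34 holds -> v = 27 + 6 = 33.
Iteration 5: 33 < 34 holds -> v = 33 + 6 = 39.
Iteration 6: 39 < 34 fails; recursion stops.
v values: 9, 15, 21, 27, 33, 39; the maximum is 39.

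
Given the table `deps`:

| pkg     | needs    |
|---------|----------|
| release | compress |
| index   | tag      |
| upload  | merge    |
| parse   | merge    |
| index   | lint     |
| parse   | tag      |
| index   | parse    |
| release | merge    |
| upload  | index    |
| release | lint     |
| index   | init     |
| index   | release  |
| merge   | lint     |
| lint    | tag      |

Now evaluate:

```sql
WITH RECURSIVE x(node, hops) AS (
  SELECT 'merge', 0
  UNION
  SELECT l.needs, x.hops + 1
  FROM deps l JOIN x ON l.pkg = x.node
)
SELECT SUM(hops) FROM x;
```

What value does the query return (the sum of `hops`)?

Base: (merge, hops=0).
Iteration 1: edges from {merge} -> (lint, hops=1).
Iteration 2: edges from {lint} -> (tag, hops=2).
Iteration 3: no outgoing edges from {tag}; recursion stops.
SUM(hops) = 0 + 1 + 2 = 3.

3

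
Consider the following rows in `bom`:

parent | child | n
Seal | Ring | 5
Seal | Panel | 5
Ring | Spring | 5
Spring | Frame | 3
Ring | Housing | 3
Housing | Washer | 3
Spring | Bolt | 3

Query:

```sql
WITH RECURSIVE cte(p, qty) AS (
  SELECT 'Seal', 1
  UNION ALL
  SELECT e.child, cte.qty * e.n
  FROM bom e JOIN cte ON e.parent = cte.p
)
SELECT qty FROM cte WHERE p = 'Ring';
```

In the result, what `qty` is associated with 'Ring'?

Base: (Seal, qty=1).
Iteration 1: components of {Seal} -> Panel = 1*5 = 5, Ring = 1*5 = 5.
Iteration 2: components of {Panel,Ring} -> Housing = 5*3 = 15, Spring = 5*5 = 25.
Iteration 3: components of {Housing,Spring} -> Bolt = 25*3 = 75, Frame = 25*3 = 75, Washer = 15*3 = 45.
Iteration 4: no further components; recursion stops.

5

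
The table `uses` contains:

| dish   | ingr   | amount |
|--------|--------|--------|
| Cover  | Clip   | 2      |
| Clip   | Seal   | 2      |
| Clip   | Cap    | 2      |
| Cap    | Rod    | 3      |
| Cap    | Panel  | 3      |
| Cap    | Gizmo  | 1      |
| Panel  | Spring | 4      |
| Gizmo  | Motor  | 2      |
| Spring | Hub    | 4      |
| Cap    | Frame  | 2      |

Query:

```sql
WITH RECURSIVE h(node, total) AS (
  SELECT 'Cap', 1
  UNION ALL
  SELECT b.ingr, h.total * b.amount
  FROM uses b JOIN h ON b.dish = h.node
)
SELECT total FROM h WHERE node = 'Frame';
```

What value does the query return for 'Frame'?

Base: (Cap, total=1).
Iteration 1: components of {Cap} -> Frame = 1*2 = 2, Gizmo = 1*1 = 1, Panel = 1*3 = 3, Rod = 1*3 = 3.
Iteration 2: components of {Frame,Gizmo,Panel,Rod} -> Motor = 1*2 = 2, Spring = 3*4 = 12.
Iteration 3: components of {Motor,Spring} -> Hub = 12*4 = 48.
Iteration 4: no further components; recursion stops.

2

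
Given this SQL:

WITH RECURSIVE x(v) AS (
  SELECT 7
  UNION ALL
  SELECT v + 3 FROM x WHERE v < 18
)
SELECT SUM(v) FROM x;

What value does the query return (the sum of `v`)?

65

Base: v=7.
Iteration 1: 7 < 18 holds -> v = 7 + 3 = 10.
Iteration 2: 10 < 18 holds -> v = 10 + 3 = 13.
Iteration 3: 13 < 18 holds -> v = 13 + 3 = 16.
Iteration 4: 16 < 18 holds -> v = 16 + 3 = 19.
Iteration 5: 19 < 18 fails; recursion stops.
SUM(v) = 7 + 10 + 13 + 16 + 19 = 65.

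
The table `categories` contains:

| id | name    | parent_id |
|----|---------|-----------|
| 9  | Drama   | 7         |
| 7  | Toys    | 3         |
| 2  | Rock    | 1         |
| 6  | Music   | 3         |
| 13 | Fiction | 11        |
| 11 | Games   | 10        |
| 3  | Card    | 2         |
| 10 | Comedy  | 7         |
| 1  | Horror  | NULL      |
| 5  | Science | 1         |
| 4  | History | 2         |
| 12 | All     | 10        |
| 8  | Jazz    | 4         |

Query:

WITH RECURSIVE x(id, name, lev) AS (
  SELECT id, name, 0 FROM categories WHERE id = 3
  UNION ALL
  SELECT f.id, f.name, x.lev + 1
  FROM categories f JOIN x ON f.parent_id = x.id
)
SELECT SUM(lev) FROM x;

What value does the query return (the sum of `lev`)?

16

Base: id=3 (Card) at lev 0.
Iteration 1: rows with parent_id in {3} -> Music (id 6, lev 1), Toys (id 7, lev 1).
Iteration 2: rows with parent_id in {6,7} -> Drama (id 9, lev 2), Comedy (id 10, lev 2).
Iteration 3: rows with parent_id in {9,10} -> Games (id 11, lev 3), All (id 12, lev 3).
Iteration 4: rows with parent_id in {11,12} -> Fiction (id 13, lev 4).
Iteration 5: no rows with parent_id in {13}; recursion stops.
SUM(lev) = 0 + 1 + 1 + 2 + 2 + 3 + 3 + 4 = 16.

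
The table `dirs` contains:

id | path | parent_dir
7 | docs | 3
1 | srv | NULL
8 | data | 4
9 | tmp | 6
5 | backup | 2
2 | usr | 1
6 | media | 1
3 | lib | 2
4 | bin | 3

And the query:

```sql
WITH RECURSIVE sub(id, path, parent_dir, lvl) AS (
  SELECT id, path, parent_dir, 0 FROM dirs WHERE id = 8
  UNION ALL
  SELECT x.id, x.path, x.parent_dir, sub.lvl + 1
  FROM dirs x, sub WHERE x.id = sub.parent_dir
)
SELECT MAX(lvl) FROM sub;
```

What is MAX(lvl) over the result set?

Base: id=8 (data), parent_dir=4, lvl 0.
Iteration 1: join on id=4 -> bin (id 4, parent_dir=3, lvl 1).
Iteration 2: join on id=3 -> lib (id 3, parent_dir=2, lvl 2).
Iteration 3: join on id=2 -> usr (id 2, parent_dir=1, lvl 3).
Iteration 4: join on id=1 -> srv (id 1, parent_dir=NULL, lvl 4).
Iteration 5: parent_dir is NULL; no match; recursion stops.
lvl values: 0, 1, 2, 3, 4; the maximum is 4.

4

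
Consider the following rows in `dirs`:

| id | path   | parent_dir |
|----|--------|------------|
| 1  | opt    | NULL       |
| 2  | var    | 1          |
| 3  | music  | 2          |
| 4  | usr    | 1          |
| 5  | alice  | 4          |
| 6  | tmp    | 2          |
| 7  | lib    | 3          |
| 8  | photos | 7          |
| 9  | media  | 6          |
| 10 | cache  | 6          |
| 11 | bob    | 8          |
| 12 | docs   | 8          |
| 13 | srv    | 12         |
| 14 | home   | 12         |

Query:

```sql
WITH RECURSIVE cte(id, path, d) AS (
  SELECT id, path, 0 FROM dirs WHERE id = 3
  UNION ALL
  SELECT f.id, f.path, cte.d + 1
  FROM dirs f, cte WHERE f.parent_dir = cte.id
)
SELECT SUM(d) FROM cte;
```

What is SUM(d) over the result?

Base: id=3 (music) at d 0.
Iteration 1: rows with parent_dir in {3} -> lib (id 7, d 1).
Iteration 2: rows with parent_dir in {7} -> photos (id 8, d 2).
Iteration 3: rows with parent_dir in {8} -> bob (id 11, d 3), docs (id 12, d 3).
Iteration 4: rows with parent_dir in {11,12} -> srv (id 13, d 4), home (id 14, d 4).
Iteration 5: no rows with parent_dir in {13,14}; recursion stops.
SUM(d) = 0 + 1 + 2 + 3 + 3 + 4 + 4 = 17.

17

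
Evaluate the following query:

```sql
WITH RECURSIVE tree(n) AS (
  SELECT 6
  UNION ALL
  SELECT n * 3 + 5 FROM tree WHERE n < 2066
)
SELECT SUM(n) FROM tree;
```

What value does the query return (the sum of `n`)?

Base: n=6.
Iteration 1: 6 < 2066 holds -> n = 6 * 3 + 5 = 23.
Iteration 2: 23 < 2066 holds -> n = 23 * 3 + 5 = 74.
Iteration 3: 74 < 2066 holds -> n = 74 * 3 + 5 = 227.
Iteration 4: 227 < 2066 holds -> n = 227 * 3 + 5 = 686.
Iteration 5: 686 < 2066 holds -> n = 686 * 3 + 5 = 2063.
Iteration 6: 2063 < 2066 holds -> n = 2063 * 3 + 5 = 6194.
Iteration 7: 6194 < 2066 fails; recursion stops.
SUM(n) = 6 + 23 + 74 + 227 + 686 + 2063 + 6194 = 9273.

9273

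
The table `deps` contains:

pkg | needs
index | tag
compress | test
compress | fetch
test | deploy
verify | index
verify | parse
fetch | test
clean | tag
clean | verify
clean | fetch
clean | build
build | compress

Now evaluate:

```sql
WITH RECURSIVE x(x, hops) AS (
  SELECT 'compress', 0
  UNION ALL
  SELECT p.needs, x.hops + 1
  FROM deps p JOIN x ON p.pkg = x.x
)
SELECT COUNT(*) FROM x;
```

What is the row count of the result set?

Base: (compress, hops=0).
Iteration 1: edges from {compress} -> (fetch, hops=1), (test, hops=1).
Iteration 2: edges from {fetch,test} -> (deploy, hops=2), (test, hops=2).
Iteration 3: edges from {deploy,test} -> (deploy, hops=3).
Iteration 4: no outgoing edges from {deploy}; recursion stops.
Total rows emitted: 6.

6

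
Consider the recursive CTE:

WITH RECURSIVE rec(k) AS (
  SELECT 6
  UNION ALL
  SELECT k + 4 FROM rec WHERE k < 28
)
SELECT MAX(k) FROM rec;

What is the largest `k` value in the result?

30

Base: k=6.
Iteration 1: 6 < 28 holds -> k = 6 + 4 = 10.
Iteration 2: 10 < 28 holds -> k = 10 + 4 = 14.
Iteration 3: 14 < 28 holds -> k = 14 + 4 = 18.
Iteration 4: 18 < 28 holds -> k = 18 + 4 = 22.
Iteration 5: 22 < 28 holds -> k = 22 + 4 = 26.
Iteration 6: 26 < 28 holds -> k = 26 + 4 = 30.
Iteration 7: 30 < 28 fails; recursion stops.
k values: 6, 10, 14, 18, 22, 26, 30; the maximum is 30.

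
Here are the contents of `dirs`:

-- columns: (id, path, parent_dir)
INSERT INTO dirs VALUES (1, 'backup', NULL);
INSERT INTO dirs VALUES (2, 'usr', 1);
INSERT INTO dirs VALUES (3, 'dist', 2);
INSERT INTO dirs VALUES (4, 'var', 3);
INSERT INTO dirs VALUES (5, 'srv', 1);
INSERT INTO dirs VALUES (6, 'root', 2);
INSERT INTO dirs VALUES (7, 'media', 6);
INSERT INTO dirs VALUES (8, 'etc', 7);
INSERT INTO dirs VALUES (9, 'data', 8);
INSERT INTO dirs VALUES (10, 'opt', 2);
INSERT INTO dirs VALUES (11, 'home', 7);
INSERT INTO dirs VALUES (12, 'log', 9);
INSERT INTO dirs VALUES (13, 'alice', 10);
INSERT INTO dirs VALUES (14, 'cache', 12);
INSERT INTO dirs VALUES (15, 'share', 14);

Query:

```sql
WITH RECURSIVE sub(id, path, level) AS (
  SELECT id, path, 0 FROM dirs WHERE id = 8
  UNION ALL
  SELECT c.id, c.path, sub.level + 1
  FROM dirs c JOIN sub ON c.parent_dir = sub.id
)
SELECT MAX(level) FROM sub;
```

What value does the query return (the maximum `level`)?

4

Base: id=8 (etc) at level 0.
Iteration 1: rows with parent_dir in {8} -> data (id 9, level 1).
Iteration 2: rows with parent_dir in {9} -> log (id 12, level 2).
Iteration 3: rows with parent_dir in {12} -> cache (id 14, level 3).
Iteration 4: rows with parent_dir in {14} -> share (id 15, level 4).
Iteration 5: no rows with parent_dir in {15}; recursion stops.
level values: 0, 1, 2, 3, 4; the maximum is 4.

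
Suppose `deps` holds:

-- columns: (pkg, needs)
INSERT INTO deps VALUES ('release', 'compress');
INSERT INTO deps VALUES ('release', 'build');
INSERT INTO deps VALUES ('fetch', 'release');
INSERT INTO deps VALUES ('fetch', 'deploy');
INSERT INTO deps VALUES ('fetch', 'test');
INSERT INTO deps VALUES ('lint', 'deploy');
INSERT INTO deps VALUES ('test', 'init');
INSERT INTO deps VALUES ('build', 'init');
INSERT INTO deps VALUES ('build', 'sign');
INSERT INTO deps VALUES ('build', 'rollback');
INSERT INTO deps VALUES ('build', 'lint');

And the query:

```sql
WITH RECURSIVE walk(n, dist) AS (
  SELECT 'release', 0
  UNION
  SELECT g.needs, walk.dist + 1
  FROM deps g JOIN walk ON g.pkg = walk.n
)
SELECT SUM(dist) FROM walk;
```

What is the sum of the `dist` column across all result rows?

Base: (release, dist=0).
Iteration 1: edges from {release} -> (build, dist=1), (compress, dist=1).
Iteration 2: edges from {build,compress} -> (init, dist=2), (lint, dist=2), (rollback, dist=2), (sign, dist=2).
Iteration 3: edges from {init,lint,rollback,sign} -> (deploy, dist=3).
Iteration 4: no outgoing edges from {deploy}; recursion stops.
SUM(dist) = 0 + 1 + 1 + 2 + 2 + 2 + 2 + 3 = 13.

13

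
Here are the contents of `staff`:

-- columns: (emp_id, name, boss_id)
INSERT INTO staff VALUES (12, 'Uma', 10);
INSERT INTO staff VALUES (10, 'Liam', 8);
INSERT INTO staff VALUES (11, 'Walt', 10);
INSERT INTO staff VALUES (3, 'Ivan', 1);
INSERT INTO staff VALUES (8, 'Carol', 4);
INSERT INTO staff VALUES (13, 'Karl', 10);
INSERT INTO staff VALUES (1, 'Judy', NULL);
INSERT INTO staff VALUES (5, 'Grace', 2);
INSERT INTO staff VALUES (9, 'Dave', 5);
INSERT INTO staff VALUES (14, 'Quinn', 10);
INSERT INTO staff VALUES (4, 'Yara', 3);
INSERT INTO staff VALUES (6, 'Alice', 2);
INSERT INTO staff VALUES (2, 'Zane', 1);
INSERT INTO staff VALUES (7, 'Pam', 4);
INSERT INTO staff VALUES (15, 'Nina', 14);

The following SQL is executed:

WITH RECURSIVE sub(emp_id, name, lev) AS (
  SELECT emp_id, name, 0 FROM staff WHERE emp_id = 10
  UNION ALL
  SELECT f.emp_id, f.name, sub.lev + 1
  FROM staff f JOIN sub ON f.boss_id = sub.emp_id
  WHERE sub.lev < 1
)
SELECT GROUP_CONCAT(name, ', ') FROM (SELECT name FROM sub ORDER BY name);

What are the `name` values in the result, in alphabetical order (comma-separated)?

Base: emp_id=10 (Liam) at lev 0.
Iteration 1: rows with boss_id in {10} -> Walt (id 11, lev 1), Uma (id 12, lev 1), Karl (id 13, lev 1), Quinn (id 14, lev 1).
Iteration 2: lev < 1 fails for all current rows; recursion stops.

Karl, Liam, Quinn, Uma, Walt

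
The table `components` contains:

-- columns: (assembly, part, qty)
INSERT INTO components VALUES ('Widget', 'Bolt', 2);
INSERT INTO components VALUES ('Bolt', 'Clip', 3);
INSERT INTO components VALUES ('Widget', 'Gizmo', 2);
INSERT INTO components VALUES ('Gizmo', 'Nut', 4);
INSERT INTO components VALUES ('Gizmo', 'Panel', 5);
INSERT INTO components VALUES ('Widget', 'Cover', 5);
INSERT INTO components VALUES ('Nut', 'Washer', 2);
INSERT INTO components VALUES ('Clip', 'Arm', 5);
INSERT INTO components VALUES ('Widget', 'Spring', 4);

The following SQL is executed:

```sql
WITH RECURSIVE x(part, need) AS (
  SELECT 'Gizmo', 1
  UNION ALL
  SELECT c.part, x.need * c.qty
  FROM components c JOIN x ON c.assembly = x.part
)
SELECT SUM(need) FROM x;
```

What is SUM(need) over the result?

Base: (Gizmo, need=1).
Iteration 1: components of {Gizmo} -> Nut = 1*4 = 4, Panel = 1*5 = 5.
Iteration 2: components of {Nut,Panel} -> Washer = 4*2 = 8.
Iteration 3: no further components; recursion stops.
SUM(need) = 1 + 4 + 5 + 8 = 18.

18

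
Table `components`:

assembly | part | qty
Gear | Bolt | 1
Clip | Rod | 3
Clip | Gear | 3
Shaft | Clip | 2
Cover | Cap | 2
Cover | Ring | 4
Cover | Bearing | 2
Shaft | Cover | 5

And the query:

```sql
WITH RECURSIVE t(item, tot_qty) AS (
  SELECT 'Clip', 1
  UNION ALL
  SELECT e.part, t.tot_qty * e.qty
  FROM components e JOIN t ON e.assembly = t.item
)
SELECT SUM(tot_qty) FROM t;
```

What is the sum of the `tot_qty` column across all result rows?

10

Base: (Clip, tot_qty=1).
Iteration 1: components of {Clip} -> Gear = 1*3 = 3, Rod = 1*3 = 3.
Iteration 2: components of {Gear,Rod} -> Bolt = 3*1 = 3.
Iteration 3: no further components; recursion stops.
SUM(tot_qty) = 1 + 3 + 3 + 3 = 10.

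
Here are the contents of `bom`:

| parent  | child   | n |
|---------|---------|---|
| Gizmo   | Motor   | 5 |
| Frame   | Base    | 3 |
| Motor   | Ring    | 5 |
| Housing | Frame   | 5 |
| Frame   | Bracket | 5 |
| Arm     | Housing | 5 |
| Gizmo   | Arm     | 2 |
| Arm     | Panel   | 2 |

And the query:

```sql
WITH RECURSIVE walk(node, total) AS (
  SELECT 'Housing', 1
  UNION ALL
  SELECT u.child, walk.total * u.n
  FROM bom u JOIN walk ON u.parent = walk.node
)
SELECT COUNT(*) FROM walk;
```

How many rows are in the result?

4

Base: (Housing, total=1).
Iteration 1: components of {Housing} -> Frame = 1*5 = 5.
Iteration 2: components of {Frame} -> Base = 5*3 = 15, Bracket = 5*5 = 25.
Iteration 3: no further components; recursion stops.
Total rows emitted: 4.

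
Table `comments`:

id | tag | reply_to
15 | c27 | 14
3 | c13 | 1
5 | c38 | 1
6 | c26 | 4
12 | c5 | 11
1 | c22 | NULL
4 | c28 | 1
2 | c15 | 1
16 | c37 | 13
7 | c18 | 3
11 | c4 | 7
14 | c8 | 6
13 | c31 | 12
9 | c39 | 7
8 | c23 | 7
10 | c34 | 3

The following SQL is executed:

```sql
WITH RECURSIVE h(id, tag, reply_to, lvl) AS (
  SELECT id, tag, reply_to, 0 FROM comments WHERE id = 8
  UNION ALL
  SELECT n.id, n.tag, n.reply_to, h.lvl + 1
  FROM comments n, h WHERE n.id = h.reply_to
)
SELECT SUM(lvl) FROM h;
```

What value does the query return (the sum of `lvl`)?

6

Base: id=8 (c23), reply_to=7, lvl 0.
Iteration 1: join on id=7 -> c18 (id 7, reply_to=3, lvl 1).
Iteration 2: join on id=3 -> c13 (id 3, reply_to=1, lvl 2).
Iteration 3: join on id=1 -> c22 (id 1, reply_to=NULL, lvl 3).
Iteration 4: reply_to is NULL; no match; recursion stops.
SUM(lvl) = 0 + 1 + 2 + 3 = 6.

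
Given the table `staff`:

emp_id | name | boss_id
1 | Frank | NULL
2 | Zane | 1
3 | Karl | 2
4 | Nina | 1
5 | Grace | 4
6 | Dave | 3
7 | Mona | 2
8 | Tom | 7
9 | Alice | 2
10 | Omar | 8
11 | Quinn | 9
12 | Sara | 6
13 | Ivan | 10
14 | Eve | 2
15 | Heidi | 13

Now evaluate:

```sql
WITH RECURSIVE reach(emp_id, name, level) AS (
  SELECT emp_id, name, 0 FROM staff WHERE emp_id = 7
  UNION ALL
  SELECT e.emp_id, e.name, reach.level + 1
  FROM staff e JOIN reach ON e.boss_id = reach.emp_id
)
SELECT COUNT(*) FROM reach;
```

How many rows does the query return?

5

Base: emp_id=7 (Mona) at level 0.
Iteration 1: rows with boss_id in {7} -> Tom (id 8, level 1).
Iteration 2: rows with boss_id in {8} -> Omar (id 10, level 2).
Iteration 3: rows with boss_id in {10} -> Ivan (id 13, level 3).
Iteration 4: rows with boss_id in {13} -> Heidi (id 15, level 4).
Iteration 5: no rows with boss_id in {15}; recursion stops.
Total rows emitted: 5.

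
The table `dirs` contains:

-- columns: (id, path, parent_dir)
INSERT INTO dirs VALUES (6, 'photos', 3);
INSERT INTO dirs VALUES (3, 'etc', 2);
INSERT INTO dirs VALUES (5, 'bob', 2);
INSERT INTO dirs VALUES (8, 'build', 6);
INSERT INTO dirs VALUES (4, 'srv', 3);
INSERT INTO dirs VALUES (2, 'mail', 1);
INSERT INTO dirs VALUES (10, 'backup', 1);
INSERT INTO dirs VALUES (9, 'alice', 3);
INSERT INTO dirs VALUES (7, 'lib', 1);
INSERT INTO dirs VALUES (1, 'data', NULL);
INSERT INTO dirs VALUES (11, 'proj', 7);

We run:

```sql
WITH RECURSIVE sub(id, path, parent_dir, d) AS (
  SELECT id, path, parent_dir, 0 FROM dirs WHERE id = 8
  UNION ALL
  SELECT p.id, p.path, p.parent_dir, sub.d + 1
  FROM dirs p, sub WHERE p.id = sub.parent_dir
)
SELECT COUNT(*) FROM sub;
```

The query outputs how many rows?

5

Base: id=8 (build), parent_dir=6, d 0.
Iteration 1: join on id=6 -> photos (id 6, parent_dir=3, d 1).
Iteration 2: join on id=3 -> etc (id 3, parent_dir=2, d 2).
Iteration 3: join on id=2 -> mail (id 2, parent_dir=1, d 3).
Iteration 4: join on id=1 -> data (id 1, parent_dir=NULL, d 4).
Iteration 5: parent_dir is NULL; no match; recursion stops.
Total rows emitted: 5.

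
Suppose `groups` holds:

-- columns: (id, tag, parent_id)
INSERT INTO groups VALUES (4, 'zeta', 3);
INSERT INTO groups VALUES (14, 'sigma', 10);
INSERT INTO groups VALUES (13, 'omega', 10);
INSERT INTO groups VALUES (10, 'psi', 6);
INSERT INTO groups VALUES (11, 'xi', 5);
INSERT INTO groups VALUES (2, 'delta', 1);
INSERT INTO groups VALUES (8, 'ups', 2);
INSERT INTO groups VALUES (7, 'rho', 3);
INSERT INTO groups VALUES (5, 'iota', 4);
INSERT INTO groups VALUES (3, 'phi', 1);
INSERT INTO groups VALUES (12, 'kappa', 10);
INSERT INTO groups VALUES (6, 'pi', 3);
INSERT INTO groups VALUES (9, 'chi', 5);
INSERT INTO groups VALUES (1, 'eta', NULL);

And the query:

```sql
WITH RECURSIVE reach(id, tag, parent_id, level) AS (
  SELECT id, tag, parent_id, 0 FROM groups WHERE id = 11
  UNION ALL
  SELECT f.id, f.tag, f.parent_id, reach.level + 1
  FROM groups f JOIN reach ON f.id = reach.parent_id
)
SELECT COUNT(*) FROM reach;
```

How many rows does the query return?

Base: id=11 (xi), parent_id=5, level 0.
Iteration 1: join on id=5 -> iota (id 5, parent_id=4, level 1).
Iteration 2: join on id=4 -> zeta (id 4, parent_id=3, level 2).
Iteration 3: join on id=3 -> phi (id 3, parent_id=1, level 3).
Iteration 4: join on id=1 -> eta (id 1, parent_id=NULL, level 4).
Iteration 5: parent_id is NULL; no match; recursion stops.
Total rows emitted: 5.

5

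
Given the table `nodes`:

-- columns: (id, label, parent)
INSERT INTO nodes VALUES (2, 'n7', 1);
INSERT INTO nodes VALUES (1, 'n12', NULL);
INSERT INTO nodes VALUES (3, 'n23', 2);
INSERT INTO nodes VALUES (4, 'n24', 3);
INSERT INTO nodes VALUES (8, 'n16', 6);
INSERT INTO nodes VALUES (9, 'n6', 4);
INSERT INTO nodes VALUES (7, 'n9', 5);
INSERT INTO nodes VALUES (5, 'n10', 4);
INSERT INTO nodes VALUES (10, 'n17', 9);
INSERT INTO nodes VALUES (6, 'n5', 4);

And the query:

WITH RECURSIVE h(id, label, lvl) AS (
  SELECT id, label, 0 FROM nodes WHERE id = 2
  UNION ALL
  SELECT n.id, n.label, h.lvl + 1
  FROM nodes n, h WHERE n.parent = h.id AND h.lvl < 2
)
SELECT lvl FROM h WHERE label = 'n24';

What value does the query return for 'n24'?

2

Base: id=2 (n7) at lvl 0.
Iteration 1: rows with parent in {2} -> n23 (id 3, lvl 1).
Iteration 2: rows with parent in {3} -> n24 (id 4, lvl 2).
Iteration 3: lvl < 2 fails for all current rows; recursion stops.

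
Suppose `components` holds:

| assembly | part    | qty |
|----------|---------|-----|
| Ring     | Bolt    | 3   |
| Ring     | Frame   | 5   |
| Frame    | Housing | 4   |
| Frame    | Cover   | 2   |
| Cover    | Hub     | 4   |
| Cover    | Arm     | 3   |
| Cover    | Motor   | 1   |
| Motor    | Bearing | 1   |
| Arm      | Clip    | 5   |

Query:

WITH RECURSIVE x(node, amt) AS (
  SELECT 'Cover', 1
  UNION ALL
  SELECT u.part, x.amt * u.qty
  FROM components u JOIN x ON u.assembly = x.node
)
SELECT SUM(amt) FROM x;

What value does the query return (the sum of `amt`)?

25

Base: (Cover, amt=1).
Iteration 1: components of {Cover} -> Arm = 1*3 = 3, Hub = 1*4 = 4, Motor = 1*1 = 1.
Iteration 2: components of {Arm,Hub,Motor} -> Bearing = 1*1 = 1, Clip = 3*5 = 15.
Iteration 3: no further components; recursion stops.
SUM(amt) = 1 + 4 + 3 + 1 + 15 + 1 = 25.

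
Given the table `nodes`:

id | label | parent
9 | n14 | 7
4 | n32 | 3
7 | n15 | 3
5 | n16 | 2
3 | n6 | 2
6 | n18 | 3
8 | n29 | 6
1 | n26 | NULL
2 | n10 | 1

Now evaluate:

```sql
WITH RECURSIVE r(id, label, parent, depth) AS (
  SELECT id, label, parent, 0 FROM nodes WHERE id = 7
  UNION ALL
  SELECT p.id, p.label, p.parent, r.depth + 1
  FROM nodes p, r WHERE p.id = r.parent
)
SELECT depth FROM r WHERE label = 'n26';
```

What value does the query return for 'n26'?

3

Base: id=7 (n15), parent=3, depth 0.
Iteration 1: join on id=3 -> n6 (id 3, parent=2, depth 1).
Iteration 2: join on id=2 -> n10 (id 2, parent=1, depth 2).
Iteration 3: join on id=1 -> n26 (id 1, parent=NULL, depth 3).
Iteration 4: parent is NULL; no match; recursion stops.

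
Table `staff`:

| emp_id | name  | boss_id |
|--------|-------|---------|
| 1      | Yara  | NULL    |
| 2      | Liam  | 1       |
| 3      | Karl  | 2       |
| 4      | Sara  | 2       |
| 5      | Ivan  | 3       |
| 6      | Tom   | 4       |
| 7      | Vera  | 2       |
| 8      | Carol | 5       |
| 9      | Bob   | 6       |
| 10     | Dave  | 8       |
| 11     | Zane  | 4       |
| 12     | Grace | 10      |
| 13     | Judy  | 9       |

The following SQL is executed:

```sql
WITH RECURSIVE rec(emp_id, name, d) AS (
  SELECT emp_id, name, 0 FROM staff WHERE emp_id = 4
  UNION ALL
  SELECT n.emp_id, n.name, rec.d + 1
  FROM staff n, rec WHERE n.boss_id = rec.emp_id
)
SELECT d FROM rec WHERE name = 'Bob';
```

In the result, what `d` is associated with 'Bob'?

2

Base: emp_id=4 (Sara) at d 0.
Iteration 1: rows with boss_id in {4} -> Tom (id 6, d 1), Zane (id 11, d 1).
Iteration 2: rows with boss_id in {6,11} -> Bob (id 9, d 2).
Iteration 3: rows with boss_id in {9} -> Judy (id 13, d 3).
Iteration 4: no rows with boss_id in {13}; recursion stops.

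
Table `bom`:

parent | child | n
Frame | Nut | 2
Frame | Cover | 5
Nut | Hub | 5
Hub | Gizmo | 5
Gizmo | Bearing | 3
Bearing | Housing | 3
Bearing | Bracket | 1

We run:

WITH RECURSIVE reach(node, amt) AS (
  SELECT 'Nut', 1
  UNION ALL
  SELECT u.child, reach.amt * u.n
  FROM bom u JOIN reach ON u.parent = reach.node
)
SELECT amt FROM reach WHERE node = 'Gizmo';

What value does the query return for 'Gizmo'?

Base: (Nut, amt=1).
Iteration 1: components of {Nut} -> Hub = 1*5 = 5.
Iteration 2: components of {Hub} -> Gizmo = 5*5 = 25.
Iteration 3: components of {Gizmo} -> Bearing = 25*3 = 75.
Iteration 4: components of {Bearing} -> Bracket = 75*1 = 75, Housing = 75*3 = 225.
Iteration 5: no further components; recursion stops.

25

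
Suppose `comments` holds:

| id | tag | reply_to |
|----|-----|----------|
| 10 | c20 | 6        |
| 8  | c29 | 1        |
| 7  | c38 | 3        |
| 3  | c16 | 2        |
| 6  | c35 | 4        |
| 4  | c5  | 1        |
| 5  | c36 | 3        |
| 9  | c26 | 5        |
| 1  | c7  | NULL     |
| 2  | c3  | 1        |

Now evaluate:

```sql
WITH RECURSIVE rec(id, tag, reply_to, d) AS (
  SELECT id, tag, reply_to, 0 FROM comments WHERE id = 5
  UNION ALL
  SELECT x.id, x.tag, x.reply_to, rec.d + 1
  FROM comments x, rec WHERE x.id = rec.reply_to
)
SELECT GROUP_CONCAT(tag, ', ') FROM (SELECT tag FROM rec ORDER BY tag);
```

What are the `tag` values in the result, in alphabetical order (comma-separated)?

c16, c3, c36, c7

Base: id=5 (c36), reply_to=3, d 0.
Iteration 1: join on id=3 -> c16 (id 3, reply_to=2, d 1).
Iteration 2: join on id=2 -> c3 (id 2, reply_to=1, d 2).
Iteration 3: join on id=1 -> c7 (id 1, reply_to=NULL, d 3).
Iteration 4: reply_to is NULL; no match; recursion stops.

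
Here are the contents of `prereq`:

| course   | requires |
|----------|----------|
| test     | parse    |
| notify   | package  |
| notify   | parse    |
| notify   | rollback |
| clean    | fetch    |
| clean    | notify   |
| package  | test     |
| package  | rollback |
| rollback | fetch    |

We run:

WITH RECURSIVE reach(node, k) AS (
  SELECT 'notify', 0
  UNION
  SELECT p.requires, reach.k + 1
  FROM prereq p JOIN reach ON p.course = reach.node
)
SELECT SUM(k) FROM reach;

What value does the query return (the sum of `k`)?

15

Base: (notify, k=0).
Iteration 1: edges from {notify} -> (package, k=1), (parse, k=1), (rollback, k=1).
Iteration 2: edges from {package,parse,rollback} -> (fetch, k=2), (rollback, k=2), (test, k=2).
Iteration 3: edges from {fetch,rollback,test} -> (fetch, k=3), (parse, k=3).
Iteration 4: no outgoing edges from {fetch,parse}; recursion stops.
SUM(k) = 0 + 1 + 1 + 1 + 2 + 2 + 2 + 3 + 3 = 15.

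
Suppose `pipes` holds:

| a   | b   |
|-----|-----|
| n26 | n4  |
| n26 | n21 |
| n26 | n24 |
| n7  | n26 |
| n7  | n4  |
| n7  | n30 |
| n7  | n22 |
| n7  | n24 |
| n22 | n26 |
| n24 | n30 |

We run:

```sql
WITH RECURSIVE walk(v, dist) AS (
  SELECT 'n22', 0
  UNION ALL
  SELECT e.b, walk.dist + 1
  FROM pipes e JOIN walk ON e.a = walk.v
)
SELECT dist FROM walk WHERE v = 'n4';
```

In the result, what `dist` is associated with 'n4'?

Base: (n22, dist=0).
Iteration 1: edges from {n22} -> (n26, dist=1).
Iteration 2: edges from {n26} -> (n21, dist=2), (n24, dist=2), (n4, dist=2).
Iteration 3: edges from {n21,n24,n4} -> (n30, dist=3).
Iteration 4: no outgoing edges from {n30}; recursion stops.

2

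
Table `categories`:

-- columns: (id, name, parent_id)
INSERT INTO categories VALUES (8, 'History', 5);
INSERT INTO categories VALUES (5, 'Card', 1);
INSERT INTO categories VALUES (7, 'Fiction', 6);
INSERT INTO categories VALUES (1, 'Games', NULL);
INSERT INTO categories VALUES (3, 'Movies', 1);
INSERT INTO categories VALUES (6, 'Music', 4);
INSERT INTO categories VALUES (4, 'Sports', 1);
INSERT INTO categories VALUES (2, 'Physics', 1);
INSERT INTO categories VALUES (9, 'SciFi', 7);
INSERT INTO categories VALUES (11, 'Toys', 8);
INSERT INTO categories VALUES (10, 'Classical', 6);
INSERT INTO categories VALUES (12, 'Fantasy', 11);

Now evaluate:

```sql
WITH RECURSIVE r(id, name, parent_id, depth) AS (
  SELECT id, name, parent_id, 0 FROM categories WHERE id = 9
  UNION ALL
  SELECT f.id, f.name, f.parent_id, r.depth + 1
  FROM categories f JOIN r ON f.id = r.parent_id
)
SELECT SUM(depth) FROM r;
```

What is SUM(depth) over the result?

10

Base: id=9 (SciFi), parent_id=7, depth 0.
Iteration 1: join on id=7 -> Fiction (id 7, parent_id=6, depth 1).
Iteration 2: join on id=6 -> Music (id 6, parent_id=4, depth 2).
Iteration 3: join on id=4 -> Sports (id 4, parent_id=1, depth 3).
Iteration 4: join on id=1 -> Games (id 1, parent_id=NULL, depth 4).
Iteration 5: parent_id is NULL; no match; recursion stops.
SUM(depth) = 0 + 1 + 2 + 3 + 4 = 10.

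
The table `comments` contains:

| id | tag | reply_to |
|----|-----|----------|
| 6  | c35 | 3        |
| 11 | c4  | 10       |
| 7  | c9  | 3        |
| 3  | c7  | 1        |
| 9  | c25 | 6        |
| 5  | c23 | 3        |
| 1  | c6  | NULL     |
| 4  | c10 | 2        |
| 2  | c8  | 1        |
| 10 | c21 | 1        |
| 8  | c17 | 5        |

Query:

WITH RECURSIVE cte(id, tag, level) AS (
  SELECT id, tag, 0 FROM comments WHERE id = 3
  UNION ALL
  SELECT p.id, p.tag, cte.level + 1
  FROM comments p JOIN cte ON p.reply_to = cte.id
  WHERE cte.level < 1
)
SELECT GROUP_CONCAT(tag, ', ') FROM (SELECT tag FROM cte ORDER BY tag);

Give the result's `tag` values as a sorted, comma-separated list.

c23, c35, c7, c9

Base: id=3 (c7) at level 0.
Iteration 1: rows with reply_to in {3} -> c23 (id 5, level 1), c35 (id 6, level 1), c9 (id 7, level 1).
Iteration 2: level < 1 fails for all current rows; recursion stops.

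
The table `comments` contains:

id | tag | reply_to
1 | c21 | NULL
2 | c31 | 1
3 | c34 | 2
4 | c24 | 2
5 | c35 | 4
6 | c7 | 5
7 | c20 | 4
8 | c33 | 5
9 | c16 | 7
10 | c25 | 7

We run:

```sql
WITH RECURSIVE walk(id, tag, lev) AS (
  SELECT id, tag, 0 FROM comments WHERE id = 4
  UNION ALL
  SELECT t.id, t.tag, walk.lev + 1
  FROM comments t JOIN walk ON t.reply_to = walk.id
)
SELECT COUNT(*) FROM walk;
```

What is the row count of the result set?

7

Base: id=4 (c24) at lev 0.
Iteration 1: rows with reply_to in {4} -> c35 (id 5, lev 1), c20 (id 7, lev 1).
Iteration 2: rows with reply_to in {5,7} -> c7 (id 6, lev 2), c33 (id 8, lev 2), c16 (id 9, lev 2), c25 (id 10, lev 2).
Iteration 3: no rows with reply_to in {6,8,9,10}; recursion stops.
Total rows emitted: 7.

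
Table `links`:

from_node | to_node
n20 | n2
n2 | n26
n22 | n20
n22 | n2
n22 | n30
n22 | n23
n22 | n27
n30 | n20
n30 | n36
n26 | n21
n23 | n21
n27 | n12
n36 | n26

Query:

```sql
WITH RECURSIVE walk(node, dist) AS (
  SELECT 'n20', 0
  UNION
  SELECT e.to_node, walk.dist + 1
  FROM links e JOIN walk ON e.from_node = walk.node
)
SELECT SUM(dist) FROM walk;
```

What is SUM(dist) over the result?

6

Base: (n20, dist=0).
Iteration 1: edges from {n20} -> (n2, dist=1).
Iteration 2: edges from {n2} -> (n26, dist=2).
Iteration 3: edges from {n26} -> (n21, dist=3).
Iteration 4: no outgoing edges from {n21}; recursion stops.
SUM(dist) = 0 + 1 + 2 + 3 = 6.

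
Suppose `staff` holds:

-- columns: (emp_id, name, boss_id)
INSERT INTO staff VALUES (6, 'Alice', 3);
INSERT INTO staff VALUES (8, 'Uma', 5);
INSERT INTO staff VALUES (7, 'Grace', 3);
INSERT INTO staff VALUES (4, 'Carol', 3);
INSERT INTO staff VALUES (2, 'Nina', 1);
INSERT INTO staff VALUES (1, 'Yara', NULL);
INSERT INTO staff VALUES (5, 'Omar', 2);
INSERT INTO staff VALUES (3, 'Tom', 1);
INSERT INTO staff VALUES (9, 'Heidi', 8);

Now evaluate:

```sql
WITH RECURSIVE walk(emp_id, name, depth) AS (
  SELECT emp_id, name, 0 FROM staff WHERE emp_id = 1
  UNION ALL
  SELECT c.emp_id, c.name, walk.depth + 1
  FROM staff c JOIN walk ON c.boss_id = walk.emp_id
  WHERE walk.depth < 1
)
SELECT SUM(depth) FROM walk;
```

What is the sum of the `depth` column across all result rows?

2

Base: emp_id=1 (Yara) at depth 0.
Iteration 1: rows with boss_id in {1} -> Nina (id 2, depth 1), Tom (id 3, depth 1).
Iteration 2: depth < 1 fails for all current rows; recursion stops.
SUM(depth) = 0 + 1 + 1 = 2.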